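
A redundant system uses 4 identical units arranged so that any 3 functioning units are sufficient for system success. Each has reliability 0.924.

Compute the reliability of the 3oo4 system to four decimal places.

0.9688

R = Σ_{i=3}^{4} C(4,i) p^i (1−p)^{4−i} with p = 0.924
C(4,3)·0.924^3·0.076^1 = 0.239822
C(4,4)·0.924^4·0.076^0 = 0.728933
Sum = 0.9688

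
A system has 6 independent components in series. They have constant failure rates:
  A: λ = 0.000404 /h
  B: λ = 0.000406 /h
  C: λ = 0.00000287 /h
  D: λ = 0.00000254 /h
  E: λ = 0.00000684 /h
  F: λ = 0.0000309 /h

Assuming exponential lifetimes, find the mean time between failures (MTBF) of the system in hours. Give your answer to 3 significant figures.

1170

Series of exponential components: λ_sys = Σ λ_i
λ_sys = 0.000404 + 0.000406 + 0.00000287 + 0.00000254 + 0.00000684 + 0.0000309 = 8.5315e-04 /h
MTBF = 1 / λ_sys = 1170 h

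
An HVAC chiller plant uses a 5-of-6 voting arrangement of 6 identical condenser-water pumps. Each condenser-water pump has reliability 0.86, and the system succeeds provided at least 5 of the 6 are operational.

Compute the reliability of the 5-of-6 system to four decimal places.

R = Σ_{i=5}^{6} C(6,i) p^i (1−p)^{6−i} with p = 0.86
C(6,5)·0.86^5·0.14^1 = 0.395159
C(6,6)·0.86^6·0.14^0 = 0.404567
Sum = 0.7997

0.7997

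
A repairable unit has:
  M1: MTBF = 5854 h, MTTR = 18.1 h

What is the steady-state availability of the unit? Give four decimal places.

0.9969

A(M1) = MTBF/(MTBF+MTTR) = 5854/(5854+18.1) = 0.9969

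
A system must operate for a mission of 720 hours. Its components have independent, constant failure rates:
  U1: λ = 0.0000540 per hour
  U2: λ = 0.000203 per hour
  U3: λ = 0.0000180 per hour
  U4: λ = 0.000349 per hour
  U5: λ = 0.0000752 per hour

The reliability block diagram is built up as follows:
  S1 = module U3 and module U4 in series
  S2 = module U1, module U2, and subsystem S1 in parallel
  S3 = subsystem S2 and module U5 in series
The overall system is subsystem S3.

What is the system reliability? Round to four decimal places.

0.9462

R(U1) = exp(−0.0000540 × 720) = 0.961866
R(U2) = exp(−0.000203 × 720) = 0.864019
R(U3) = exp(−0.0000180 × 720) = 0.987124
R(U4) = exp(−0.000349 × 720) = 0.777805
R(U5) = exp(−0.0000752 × 720) = 0.947296
Series (U3 and U4): 0.987124 × 0.777805 = 0.767790
Parallel (U1, U2, and [0.767790]): 1 − (1 − 0.961866)(1 − 0.864019)(1 − 0.767790) = 0.998796
Series ([0.998796] and U5): 0.998796 × 0.947296 = 0.9462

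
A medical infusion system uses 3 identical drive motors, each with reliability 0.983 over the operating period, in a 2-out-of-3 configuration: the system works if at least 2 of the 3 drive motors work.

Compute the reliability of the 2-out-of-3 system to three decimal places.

0.999

R = Σ_{i=2}^{3} C(3,i) p^i (1−p)^{3−i} with p = 0.983
C(3,2)·0.983^2·0.017^1 = 0.04928
C(3,3)·0.983^3·0.017^0 = 0.94986
Sum = 0.999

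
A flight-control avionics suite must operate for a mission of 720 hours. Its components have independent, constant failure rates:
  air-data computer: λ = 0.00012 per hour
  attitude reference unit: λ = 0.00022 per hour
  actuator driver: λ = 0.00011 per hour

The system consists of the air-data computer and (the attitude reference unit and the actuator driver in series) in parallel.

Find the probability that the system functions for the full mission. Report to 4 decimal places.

R(air-data computer) = exp(−0.00012 × 720) = 0.917227
R(attitude reference unit) = exp(−0.00022 × 720) = 0.853508
R(actuator driver) = exp(−0.00011 × 720) = 0.923855
Series (attitude reference unit and actuator driver): 0.853508 × 0.923855 = 0.788518
Parallel (air-data computer and [0.788518]): 1 − (1 − 0.917227)(1 − 0.788518) = 0.9825

0.9825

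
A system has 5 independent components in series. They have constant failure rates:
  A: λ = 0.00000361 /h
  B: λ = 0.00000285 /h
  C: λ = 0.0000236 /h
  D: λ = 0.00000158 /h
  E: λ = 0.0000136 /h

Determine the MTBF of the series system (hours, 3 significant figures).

Series of exponential components: λ_sys = Σ λ_i
λ_sys = 0.00000361 + 0.00000285 + 0.0000236 + 0.00000158 + 0.0000136 = 4.5240e-05 /h
MTBF = 1 / λ_sys = 22100 h

22100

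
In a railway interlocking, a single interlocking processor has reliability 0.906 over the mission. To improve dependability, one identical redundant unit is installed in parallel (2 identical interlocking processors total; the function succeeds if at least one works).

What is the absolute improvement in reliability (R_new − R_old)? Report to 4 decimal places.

R_before = 0.906
R_after = 1 − (1 − 0.906)^2 = 0.9912
ΔR = 0.9912 − 0.906 = 0.0852

0.0852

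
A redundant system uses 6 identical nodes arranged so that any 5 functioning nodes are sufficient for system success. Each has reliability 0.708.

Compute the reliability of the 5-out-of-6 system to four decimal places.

0.4376

R = Σ_{i=5}^{6} C(6,i) p^i (1−p)^{6−i} with p = 0.708
C(6,5)·0.708^5·0.292^1 = 0.311674
C(6,6)·0.708^6·0.292^0 = 0.125950
Sum = 0.4376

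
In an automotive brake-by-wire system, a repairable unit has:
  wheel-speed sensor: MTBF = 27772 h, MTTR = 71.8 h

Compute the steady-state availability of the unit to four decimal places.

0.9974

A(wheel-speed sensor) = MTBF/(MTBF+MTTR) = 27772/(27772+71.8) = 0.9974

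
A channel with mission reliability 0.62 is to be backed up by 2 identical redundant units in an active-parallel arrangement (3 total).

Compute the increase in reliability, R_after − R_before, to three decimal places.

0.325

R_before = 0.62
R_after = 1 − (1 − 0.62)^3 = 0.945
ΔR = 0.945 − 0.62 = 0.325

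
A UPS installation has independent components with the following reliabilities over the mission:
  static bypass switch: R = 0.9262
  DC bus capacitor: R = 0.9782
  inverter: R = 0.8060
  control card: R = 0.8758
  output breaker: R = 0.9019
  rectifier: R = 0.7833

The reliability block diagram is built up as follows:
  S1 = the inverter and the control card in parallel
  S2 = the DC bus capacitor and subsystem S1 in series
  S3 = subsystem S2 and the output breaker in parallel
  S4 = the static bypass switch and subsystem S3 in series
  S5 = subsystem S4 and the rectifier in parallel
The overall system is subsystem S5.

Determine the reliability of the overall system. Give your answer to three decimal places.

0.983

Parallel (inverter and control card): 1 − (1 − 0.80600)(1 − 0.87580) = 0.97591
Series (DC bus capacitor and [0.97591]): 0.97820 × 0.97591 = 0.95464
Parallel ([0.95464] and output breaker): 1 − (1 − 0.95464)(1 − 0.90190) = 0.99555
Series (static bypass switch and [0.99555]): 0.92620 × 0.99555 = 0.92208
Parallel ([0.92208] and rectifier): 1 − (1 − 0.92208)(1 − 0.78330) = 0.983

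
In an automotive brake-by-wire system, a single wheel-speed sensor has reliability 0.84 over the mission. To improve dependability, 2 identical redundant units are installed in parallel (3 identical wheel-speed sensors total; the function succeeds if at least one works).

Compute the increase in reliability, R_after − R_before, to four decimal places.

0.1559

R_before = 0.84
R_after = 1 − (1 − 0.84)^3 = 0.9959
ΔR = 0.9959 − 0.84 = 0.1559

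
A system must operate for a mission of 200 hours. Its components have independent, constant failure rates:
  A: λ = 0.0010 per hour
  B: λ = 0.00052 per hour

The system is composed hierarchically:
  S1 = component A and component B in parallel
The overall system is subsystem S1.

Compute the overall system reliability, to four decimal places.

R(A) = exp(−0.0010 × 200) = 0.818731
R(B) = exp(−0.00052 × 200) = 0.901225
Parallel (A and B): 1 − (1 − 0.818731)(1 − 0.901225) = 0.9821

0.9821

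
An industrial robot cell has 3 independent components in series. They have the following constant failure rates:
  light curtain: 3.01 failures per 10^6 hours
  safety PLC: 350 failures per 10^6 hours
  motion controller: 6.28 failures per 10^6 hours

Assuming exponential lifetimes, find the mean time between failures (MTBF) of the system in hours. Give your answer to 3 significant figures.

2780

Series of exponential components: λ_sys = Σ λ_i
λ_sys = 0.00000301 + 0.000350 + 0.00000628 = 3.5929e-04 /h
MTBF = 1 / λ_sys = 2780 h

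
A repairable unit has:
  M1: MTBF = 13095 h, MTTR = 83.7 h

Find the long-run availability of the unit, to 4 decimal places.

0.9936

A(M1) = MTBF/(MTBF+MTTR) = 13095/(13095+83.7) = 0.9936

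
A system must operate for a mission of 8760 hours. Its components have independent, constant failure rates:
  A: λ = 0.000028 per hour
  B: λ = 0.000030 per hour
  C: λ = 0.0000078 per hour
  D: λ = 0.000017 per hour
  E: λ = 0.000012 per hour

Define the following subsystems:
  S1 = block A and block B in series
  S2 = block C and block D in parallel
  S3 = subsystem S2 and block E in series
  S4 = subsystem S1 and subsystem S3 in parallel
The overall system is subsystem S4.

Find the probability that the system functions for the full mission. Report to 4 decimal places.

R(A) = exp(−0.000028 × 8760) = 0.782485
R(B) = exp(−0.000030 × 8760) = 0.768896
R(C) = exp(−0.0000078 × 8760) = 0.933954
R(D) = exp(−0.000017 × 8760) = 0.861638
R(E) = exp(−0.000012 × 8760) = 0.900216
Series (A and B): 0.782485 × 0.768896 = 0.601650
Parallel (C and D): 1 − (1 − 0.933954)(1 − 0.861638) = 0.990862
Series ([0.990862] and E): 0.990862 × 0.900216 = 0.891990
Parallel ([0.601650] and [0.891990]): 1 − (1 − 0.601650)(1 − 0.891990) = 0.9570

0.9570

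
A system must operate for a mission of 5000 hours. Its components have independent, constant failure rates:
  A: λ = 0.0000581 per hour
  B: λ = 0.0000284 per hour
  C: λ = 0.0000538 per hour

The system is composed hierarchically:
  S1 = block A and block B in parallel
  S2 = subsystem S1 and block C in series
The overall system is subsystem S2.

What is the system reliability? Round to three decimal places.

R(A) = exp(−0.0000581 × 5000) = 0.74789
R(B) = exp(−0.0000284 × 5000) = 0.86762
R(C) = exp(−0.0000538 × 5000) = 0.76414
Parallel (A and B): 1 − (1 − 0.74789)(1 − 0.86762) = 0.96663
Series ([0.96663] and C): 0.96663 × 0.76414 = 0.739

0.739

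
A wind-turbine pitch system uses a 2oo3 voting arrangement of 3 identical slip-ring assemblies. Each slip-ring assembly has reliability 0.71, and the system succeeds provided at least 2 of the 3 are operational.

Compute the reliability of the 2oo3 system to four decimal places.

0.7965

R = Σ_{i=2}^{3} C(3,i) p^i (1−p)^{3−i} with p = 0.71
C(3,2)·0.71^2·0.29^1 = 0.438567
C(3,3)·0.71^3·0.29^0 = 0.357911
Sum = 0.7965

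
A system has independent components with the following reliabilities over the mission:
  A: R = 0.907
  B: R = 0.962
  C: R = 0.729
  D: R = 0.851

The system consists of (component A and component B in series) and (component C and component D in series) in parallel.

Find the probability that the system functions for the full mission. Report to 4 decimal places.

0.9516

Series (A and B): 0.907000 × 0.962000 = 0.872534
Series (C and D): 0.729000 × 0.851000 = 0.620379
Parallel ([0.872534] and [0.620379]): 1 − (1 − 0.872534)(1 − 0.620379) = 0.9516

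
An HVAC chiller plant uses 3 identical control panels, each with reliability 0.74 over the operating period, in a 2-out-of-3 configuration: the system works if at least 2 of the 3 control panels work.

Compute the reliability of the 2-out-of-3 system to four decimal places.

R = Σ_{i=2}^{3} C(3,i) p^i (1−p)^{3−i} with p = 0.74
C(3,2)·0.74^2·0.26^1 = 0.427128
C(3,3)·0.74^3·0.26^0 = 0.405224
Sum = 0.8324

0.8324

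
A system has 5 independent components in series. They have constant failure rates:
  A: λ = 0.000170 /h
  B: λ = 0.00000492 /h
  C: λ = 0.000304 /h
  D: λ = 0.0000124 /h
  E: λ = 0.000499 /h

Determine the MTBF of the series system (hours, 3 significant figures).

Series of exponential components: λ_sys = Σ λ_i
λ_sys = 0.000170 + 0.00000492 + 0.000304 + 0.0000124 + 0.000499 = 9.9032e-04 /h
MTBF = 1 / λ_sys = 1010 h

1010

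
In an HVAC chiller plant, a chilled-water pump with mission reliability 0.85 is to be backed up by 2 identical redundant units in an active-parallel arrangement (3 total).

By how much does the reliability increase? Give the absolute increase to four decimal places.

0.1466

R_before = 0.85
R_after = 1 − (1 − 0.85)^3 = 0.9966
ΔR = 0.9966 − 0.85 = 0.1466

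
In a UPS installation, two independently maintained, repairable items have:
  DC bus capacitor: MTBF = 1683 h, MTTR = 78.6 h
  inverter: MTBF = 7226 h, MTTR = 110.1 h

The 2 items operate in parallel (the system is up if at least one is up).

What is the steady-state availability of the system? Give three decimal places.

A(DC bus capacitor) = MTBF/(MTBF+MTTR) = 1683/(1683+78.6) = 0.955381
A(inverter) = MTBF/(MTBF+MTTR) = 7226/(7226+110.1) = 0.984992
Parallel availability: 1 − (1 − 0.955381)(1 − 0.984992) = 0.999

0.999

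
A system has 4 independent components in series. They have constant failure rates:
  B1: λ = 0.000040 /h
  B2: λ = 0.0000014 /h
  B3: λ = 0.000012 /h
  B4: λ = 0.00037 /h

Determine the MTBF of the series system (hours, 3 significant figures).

2360

Series of exponential components: λ_sys = Σ λ_i
λ_sys = 0.000040 + 0.0000014 + 0.000012 + 0.00037 = 4.2340e-04 /h
MTBF = 1 / λ_sys = 2360 h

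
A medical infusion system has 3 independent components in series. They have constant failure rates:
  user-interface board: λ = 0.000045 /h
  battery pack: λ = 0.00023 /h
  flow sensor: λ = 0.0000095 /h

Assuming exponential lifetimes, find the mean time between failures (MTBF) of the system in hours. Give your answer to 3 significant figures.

3510

Series of exponential components: λ_sys = Σ λ_i
λ_sys = 0.000045 + 0.00023 + 0.0000095 = 2.8450e-04 /h
MTBF = 1 / λ_sys = 3510 h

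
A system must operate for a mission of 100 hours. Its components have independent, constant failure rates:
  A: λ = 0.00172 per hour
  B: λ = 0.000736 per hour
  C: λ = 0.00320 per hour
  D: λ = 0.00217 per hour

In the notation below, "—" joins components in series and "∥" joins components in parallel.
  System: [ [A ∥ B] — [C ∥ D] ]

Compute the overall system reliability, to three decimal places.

0.936

R(A) = exp(−0.00172 × 100) = 0.84198
R(B) = exp(−0.000736 × 100) = 0.92904
R(C) = exp(−0.00320 × 100) = 0.72615
R(D) = exp(−0.00217 × 100) = 0.80493
Parallel (A and B): 1 − (1 − 0.84198)(1 − 0.92904) = 0.98879
Parallel (C and D): 1 − (1 − 0.72615)(1 − 0.80493) = 0.94658
Series ([0.98879] and [0.94658]): 0.98879 × 0.94658 = 0.936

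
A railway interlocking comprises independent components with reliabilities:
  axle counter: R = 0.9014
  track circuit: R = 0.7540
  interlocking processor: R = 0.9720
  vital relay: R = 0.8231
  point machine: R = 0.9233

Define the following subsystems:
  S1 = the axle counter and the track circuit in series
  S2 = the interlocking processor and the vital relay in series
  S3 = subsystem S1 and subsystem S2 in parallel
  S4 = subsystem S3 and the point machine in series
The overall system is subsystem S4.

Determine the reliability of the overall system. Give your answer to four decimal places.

0.8642

Series (axle counter and track circuit): 0.901400 × 0.754000 = 0.679656
Series (interlocking processor and vital relay): 0.972000 × 0.823100 = 0.800053
Parallel ([0.679656] and [0.800053]): 1 − (1 − 0.679656)(1 − 0.800053) = 0.935948
Series ([0.935948] and point machine): 0.935948 × 0.923300 = 0.8642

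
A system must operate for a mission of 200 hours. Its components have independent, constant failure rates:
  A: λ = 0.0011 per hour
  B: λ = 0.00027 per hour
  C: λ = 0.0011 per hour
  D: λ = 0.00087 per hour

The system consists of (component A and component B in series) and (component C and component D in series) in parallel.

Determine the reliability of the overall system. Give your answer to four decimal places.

R(A) = exp(−0.0011 × 200) = 0.802519
R(B) = exp(−0.00027 × 200) = 0.947432
R(C) = exp(−0.0011 × 200) = 0.802519
R(D) = exp(−0.00087 × 200) = 0.840297
Series (A and B): 0.802519 × 0.947432 = 0.760332
Series (C and D): 0.802519 × 0.840297 = 0.674354
Parallel ([0.760332] and [0.674354]): 1 − (1 − 0.760332)(1 − 0.674354) = 0.9220

0.9220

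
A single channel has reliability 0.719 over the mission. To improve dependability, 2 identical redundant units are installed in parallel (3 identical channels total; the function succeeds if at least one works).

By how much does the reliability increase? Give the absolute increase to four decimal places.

R_before = 0.719
R_after = 1 − (1 − 0.719)^3 = 0.9778
ΔR = 0.9778 − 0.719 = 0.2588

0.2588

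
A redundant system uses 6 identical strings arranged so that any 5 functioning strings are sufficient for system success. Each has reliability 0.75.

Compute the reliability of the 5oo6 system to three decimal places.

0.534

R = Σ_{i=5}^{6} C(6,i) p^i (1−p)^{6−i} with p = 0.75
C(6,5)·0.75^5·0.25^1 = 0.35596
C(6,6)·0.75^6·0.25^0 = 0.17798
Sum = 0.534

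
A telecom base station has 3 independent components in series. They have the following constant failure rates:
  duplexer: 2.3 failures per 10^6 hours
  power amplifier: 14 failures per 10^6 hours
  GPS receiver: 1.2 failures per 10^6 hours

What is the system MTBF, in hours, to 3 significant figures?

57100

Series of exponential components: λ_sys = Σ λ_i
λ_sys = 0.0000023 + 0.000014 + 0.0000012 = 1.7500e-05 /h
MTBF = 1 / λ_sys = 57100 h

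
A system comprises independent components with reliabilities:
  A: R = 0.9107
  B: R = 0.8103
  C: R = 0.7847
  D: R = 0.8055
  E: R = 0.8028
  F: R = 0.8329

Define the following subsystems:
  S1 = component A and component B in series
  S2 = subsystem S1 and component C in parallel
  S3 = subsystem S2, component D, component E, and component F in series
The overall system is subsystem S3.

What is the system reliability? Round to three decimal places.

0.508

Series (A and B): 0.91070 × 0.81030 = 0.73794
Parallel ([0.73794] and C): 1 − (1 − 0.73794)(1 − 0.78470) = 0.94358
Series ([0.94358], D, E, and F): 0.94358 × 0.80550 × 0.80280 × 0.83290 = 0.508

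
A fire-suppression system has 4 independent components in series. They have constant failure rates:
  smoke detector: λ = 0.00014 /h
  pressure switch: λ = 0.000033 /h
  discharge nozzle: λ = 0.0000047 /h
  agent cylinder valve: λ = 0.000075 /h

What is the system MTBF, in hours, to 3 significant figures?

Series of exponential components: λ_sys = Σ λ_i
λ_sys = 0.00014 + 0.000033 + 0.0000047 + 0.000075 = 2.5270e-04 /h
MTBF = 1 / λ_sys = 3960 h

3960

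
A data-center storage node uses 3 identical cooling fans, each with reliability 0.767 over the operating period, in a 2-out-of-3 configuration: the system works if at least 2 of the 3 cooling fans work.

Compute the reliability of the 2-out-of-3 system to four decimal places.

R = Σ_{i=2}^{3} C(3,i) p^i (1−p)^{3−i} with p = 0.767
C(3,2)·0.767^2·0.233^1 = 0.411214
C(3,3)·0.767^3·0.233^0 = 0.451218
Sum = 0.8624

0.8624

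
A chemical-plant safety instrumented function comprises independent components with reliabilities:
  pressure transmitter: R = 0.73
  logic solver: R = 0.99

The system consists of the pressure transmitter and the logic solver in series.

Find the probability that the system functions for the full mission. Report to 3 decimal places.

Series (pressure transmitter and logic solver): 0.73000 × 0.99000 = 0.723

0.723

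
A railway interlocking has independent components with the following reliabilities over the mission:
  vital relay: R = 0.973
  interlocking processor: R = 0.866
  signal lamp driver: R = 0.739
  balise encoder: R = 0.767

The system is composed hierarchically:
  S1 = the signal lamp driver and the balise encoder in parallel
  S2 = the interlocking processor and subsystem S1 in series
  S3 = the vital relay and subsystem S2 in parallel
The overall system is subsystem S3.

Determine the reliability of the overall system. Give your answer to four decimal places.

Parallel (signal lamp driver and balise encoder): 1 − (1 − 0.739000)(1 − 0.767000) = 0.939187
Series (interlocking processor and [0.939187]): 0.866000 × 0.939187 = 0.813336
Parallel (vital relay and [0.813336]): 1 − (1 − 0.973000)(1 − 0.813336) = 0.9950

0.9950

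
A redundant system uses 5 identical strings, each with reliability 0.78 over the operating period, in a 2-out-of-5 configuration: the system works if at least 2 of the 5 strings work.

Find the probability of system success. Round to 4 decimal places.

R = Σ_{i=2}^{5} C(5,i) p^i (1−p)^{5−i} with p = 0.78
C(5,2)·0.78^2·0.22^3 = 0.064782
C(5,3)·0.78^3·0.22^2 = 0.229683
C(5,4)·0.78^4·0.22^1 = 0.407166
C(5,5)·0.78^5·0.22^0 = 0.288717
Sum = 0.9903

0.9903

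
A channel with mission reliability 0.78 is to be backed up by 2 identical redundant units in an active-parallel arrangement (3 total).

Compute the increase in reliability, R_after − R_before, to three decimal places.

0.209

R_before = 0.78
R_after = 1 − (1 − 0.78)^3 = 0.989
ΔR = 0.989 − 0.78 = 0.209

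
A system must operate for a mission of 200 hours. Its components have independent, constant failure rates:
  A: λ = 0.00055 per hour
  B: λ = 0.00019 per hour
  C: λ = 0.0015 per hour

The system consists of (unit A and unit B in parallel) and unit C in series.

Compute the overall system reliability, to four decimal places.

0.7379

R(A) = exp(−0.00055 × 200) = 0.895834
R(B) = exp(−0.00019 × 200) = 0.962713
R(C) = exp(−0.0015 × 200) = 0.740818
Parallel (A and B): 1 − (1 − 0.895834)(1 − 0.962713) = 0.996116
Series ([0.996116] and C): 0.996116 × 0.740818 = 0.7379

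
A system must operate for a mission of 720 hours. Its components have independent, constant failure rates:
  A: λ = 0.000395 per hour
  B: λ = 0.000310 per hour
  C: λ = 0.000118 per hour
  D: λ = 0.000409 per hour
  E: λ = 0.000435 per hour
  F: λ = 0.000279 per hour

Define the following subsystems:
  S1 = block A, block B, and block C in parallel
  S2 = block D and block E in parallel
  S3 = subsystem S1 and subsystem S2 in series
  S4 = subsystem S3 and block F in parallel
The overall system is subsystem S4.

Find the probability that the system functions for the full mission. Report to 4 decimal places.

0.9868

R(A) = exp(−0.000395 × 720) = 0.752466
R(B) = exp(−0.000310 × 720) = 0.799955
R(C) = exp(−0.000118 × 720) = 0.918549
R(D) = exp(−0.000409 × 720) = 0.744919
R(E) = exp(−0.000435 × 720) = 0.731104
R(F) = exp(−0.000279 × 720) = 0.818011
Parallel (A, B, and C): 1 − (1 − 0.752466)(1 − 0.799955)(1 − 0.918549) = 0.995967
Parallel (D and E): 1 − (1 − 0.744919)(1 − 0.731104) = 0.931410
Series ([0.995967] and [0.931410]): 0.995967 × 0.931410 = 0.927654
Parallel ([0.927654] and F): 1 − (1 − 0.927654)(1 − 0.818011) = 0.9868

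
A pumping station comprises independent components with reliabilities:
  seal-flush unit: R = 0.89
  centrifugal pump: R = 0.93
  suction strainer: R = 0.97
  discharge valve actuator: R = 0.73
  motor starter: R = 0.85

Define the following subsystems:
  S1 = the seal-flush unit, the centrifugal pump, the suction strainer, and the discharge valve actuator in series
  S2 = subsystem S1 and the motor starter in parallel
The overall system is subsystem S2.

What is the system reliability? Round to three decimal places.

0.938

Series (seal-flush unit, centrifugal pump, suction strainer, and discharge valve actuator): 0.89000 × 0.93000 × 0.97000 × 0.73000 = 0.58609
Parallel ([0.58609] and motor starter): 1 − (1 − 0.58609)(1 − 0.85000) = 0.938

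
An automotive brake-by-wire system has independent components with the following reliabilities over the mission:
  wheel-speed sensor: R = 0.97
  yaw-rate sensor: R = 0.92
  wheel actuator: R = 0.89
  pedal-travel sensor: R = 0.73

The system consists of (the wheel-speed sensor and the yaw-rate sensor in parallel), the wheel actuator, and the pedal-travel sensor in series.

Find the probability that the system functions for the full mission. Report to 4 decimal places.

Parallel (wheel-speed sensor and yaw-rate sensor): 1 − (1 − 0.970000)(1 − 0.920000) = 0.997600
Series ([0.997600], wheel actuator, and pedal-travel sensor): 0.997600 × 0.890000 × 0.730000 = 0.6481

0.6481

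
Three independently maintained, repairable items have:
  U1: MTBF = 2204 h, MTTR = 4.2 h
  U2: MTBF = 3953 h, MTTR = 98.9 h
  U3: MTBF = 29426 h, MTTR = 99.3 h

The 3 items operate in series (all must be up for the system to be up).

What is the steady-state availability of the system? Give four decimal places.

A(U1) = MTBF/(MTBF+MTTR) = 2204/(2204+4.2) = 0.998098
A(U2) = MTBF/(MTBF+MTTR) = 3953/(3953+98.9) = 0.975592
A(U3) = MTBF/(MTBF+MTTR) = 29426/(29426+99.3) = 0.996637
Series availability: 0.998098 × 0.975592 × 0.996637 = 0.9705

0.9705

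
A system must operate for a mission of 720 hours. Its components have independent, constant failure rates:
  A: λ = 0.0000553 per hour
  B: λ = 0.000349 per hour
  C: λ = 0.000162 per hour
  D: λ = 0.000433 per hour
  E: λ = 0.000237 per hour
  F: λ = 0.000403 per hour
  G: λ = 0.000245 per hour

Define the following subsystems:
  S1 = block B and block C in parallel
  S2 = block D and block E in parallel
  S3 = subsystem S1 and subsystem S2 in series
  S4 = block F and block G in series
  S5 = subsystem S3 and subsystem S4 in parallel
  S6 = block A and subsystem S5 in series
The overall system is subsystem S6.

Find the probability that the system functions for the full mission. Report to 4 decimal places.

0.9375

R(A) = exp(−0.0000553 × 720) = 0.960966
R(B) = exp(−0.000349 × 720) = 0.777805
R(C) = exp(−0.000162 × 720) = 0.889906
R(D) = exp(−0.000433 × 720) = 0.732157
R(E) = exp(−0.000237 × 720) = 0.843125
R(F) = exp(−0.000403 × 720) = 0.748144
R(G) = exp(−0.000245 × 720) = 0.838283
Parallel (B and C): 1 − (1 − 0.777805)(1 − 0.889906) = 0.975538
Parallel (D and E): 1 − (1 − 0.732157)(1 − 0.843125) = 0.957982
Series ([0.975538] and [0.957982]): 0.975538 × 0.957982 = 0.934548
Series (F and G): 0.748144 × 0.838283 = 0.627156
Parallel ([0.934548] and [0.627156]): 1 − (1 − 0.934548)(1 − 0.627156) = 0.975597
Series (A and [0.975597]): 0.960966 × 0.975597 = 0.9375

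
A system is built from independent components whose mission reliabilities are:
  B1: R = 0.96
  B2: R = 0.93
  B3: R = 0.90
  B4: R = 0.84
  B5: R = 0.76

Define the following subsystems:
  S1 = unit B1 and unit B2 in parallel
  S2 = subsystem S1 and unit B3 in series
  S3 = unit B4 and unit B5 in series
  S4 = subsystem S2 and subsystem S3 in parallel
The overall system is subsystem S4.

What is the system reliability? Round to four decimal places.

Parallel (B1 and B2): 1 − (1 − 0.960000)(1 − 0.930000) = 0.997200
Series ([0.997200] and B3): 0.997200 × 0.900000 = 0.897480
Series (B4 and B5): 0.840000 × 0.760000 = 0.638400
Parallel ([0.897480] and [0.638400]): 1 − (1 − 0.897480)(1 − 0.638400) = 0.9629

0.9629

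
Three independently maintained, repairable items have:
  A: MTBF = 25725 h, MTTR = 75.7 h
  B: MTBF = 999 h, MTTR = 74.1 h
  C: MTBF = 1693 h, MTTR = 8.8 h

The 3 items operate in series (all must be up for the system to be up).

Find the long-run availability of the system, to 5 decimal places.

A(A) = MTBF/(MTBF+MTTR) = 25725/(25725+75.7) = 0.997066
A(B) = MTBF/(MTBF+MTTR) = 999/(999+74.1) = 0.930948
A(C) = MTBF/(MTBF+MTTR) = 1693/(1693+8.8) = 0.994829
Series availability: 0.997066 × 0.930948 × 0.994829 = 0.92342

0.92342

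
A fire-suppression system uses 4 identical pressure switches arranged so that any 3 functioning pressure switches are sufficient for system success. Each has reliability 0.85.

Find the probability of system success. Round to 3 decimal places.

0.890

R = Σ_{i=3}^{4} C(4,i) p^i (1−p)^{4−i} with p = 0.85
C(4,3)·0.85^3·0.15^1 = 0.36848
C(4,4)·0.85^4·0.15^0 = 0.52201
Sum = 0.890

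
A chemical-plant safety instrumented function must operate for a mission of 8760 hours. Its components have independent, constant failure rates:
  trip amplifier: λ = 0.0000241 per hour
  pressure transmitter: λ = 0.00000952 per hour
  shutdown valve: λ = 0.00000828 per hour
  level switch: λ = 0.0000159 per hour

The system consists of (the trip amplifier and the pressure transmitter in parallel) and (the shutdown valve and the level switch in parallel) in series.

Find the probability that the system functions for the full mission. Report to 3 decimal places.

0.976

R(trip amplifier) = exp(−0.0000241 × 8760) = 0.80968
R(pressure transmitter) = exp(−0.00000952 × 8760) = 0.91999
R(shutdown valve) = exp(−0.00000828 × 8760) = 0.93004
R(level switch) = exp(−0.0000159 × 8760) = 0.86998
Parallel (trip amplifier and pressure transmitter): 1 − (1 − 0.80968)(1 − 0.91999) = 0.98477
Parallel (shutdown valve and level switch): 1 − (1 − 0.93004)(1 − 0.86998) = 0.99090
Series ([0.98477] and [0.99090]): 0.98477 × 0.99090 = 0.976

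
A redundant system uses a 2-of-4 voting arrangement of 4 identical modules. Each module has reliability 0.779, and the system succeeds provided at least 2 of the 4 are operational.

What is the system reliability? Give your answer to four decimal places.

R = Σ_{i=2}^{4} C(4,i) p^i (1−p)^{4−i} with p = 0.779
C(4,2)·0.779^2·0.221^2 = 0.177832
C(4,3)·0.779^3·0.221^1 = 0.417893
C(4,4)·0.779^4·0.221^0 = 0.368256
Sum = 0.9640

0.9640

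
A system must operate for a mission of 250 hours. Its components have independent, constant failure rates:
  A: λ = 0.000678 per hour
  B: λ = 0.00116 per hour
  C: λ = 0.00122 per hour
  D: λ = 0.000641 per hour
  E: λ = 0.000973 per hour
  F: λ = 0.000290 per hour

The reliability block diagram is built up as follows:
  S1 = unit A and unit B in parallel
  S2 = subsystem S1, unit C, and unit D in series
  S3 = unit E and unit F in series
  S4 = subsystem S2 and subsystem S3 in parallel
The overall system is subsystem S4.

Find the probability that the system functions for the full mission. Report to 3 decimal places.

R(A) = exp(−0.000678 × 250) = 0.84409
R(B) = exp(−0.00116 × 250) = 0.74826
R(C) = exp(−0.00122 × 250) = 0.73712
R(D) = exp(−0.000641 × 250) = 0.85193
R(E) = exp(−0.000973 × 250) = 0.78408
R(F) = exp(−0.000290 × 250) = 0.93007
Parallel (A and B): 1 − (1 − 0.84409)(1 − 0.74826) = 0.96075
Series ([0.96075], C, and D): 0.96075 × 0.73712 × 0.85193 = 0.60333
Series (E and F): 0.78408 × 0.93007 = 0.72925
Parallel ([0.60333] and [0.72925]): 1 − (1 − 0.60333)(1 − 0.72925) = 0.893

0.893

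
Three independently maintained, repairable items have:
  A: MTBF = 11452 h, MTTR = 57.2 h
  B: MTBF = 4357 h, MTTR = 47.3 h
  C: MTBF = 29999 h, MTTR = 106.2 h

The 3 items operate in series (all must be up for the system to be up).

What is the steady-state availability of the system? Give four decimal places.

0.9809

A(A) = MTBF/(MTBF+MTTR) = 11452/(11452+57.2) = 0.995030
A(B) = MTBF/(MTBF+MTTR) = 4357/(4357+47.3) = 0.989260
A(C) = MTBF/(MTBF+MTTR) = 29999/(29999+106.2) = 0.996472
Series availability: 0.995030 × 0.989260 × 0.996472 = 0.9809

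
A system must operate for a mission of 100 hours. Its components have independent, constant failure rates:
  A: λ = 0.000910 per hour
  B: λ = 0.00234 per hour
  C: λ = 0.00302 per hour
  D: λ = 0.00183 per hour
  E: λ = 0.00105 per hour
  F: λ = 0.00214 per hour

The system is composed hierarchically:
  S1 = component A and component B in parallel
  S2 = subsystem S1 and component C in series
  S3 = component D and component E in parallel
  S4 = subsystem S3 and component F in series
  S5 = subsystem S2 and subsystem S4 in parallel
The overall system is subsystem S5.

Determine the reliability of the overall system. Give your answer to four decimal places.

R(A) = exp(−0.000910 × 100) = 0.913018
R(B) = exp(−0.00234 × 100) = 0.791362
R(C) = exp(−0.00302 × 100) = 0.739338
R(D) = exp(−0.00183 × 100) = 0.832768
R(E) = exp(−0.00105 × 100) = 0.900325
R(F) = exp(−0.00214 × 100) = 0.807348
Parallel (A and B): 1 − (1 − 0.913018)(1 − 0.791362) = 0.981852
Series ([0.981852] and C): 0.981852 × 0.739338 = 0.725920
Parallel (D and E): 1 − (1 − 0.832768)(1 − 0.900325) = 0.983331
Series ([0.983331] and F): 0.983331 × 0.807348 = 0.793890
Parallel ([0.725920] and [0.793890]): 1 − (1 − 0.725920)(1 − 0.793890) = 0.9435

0.9435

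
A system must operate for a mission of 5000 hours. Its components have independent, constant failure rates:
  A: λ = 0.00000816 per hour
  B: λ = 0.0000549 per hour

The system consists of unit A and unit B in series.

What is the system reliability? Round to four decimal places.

R(A) = exp(−0.00000816 × 5000) = 0.960021
R(B) = exp(−0.0000549 × 5000) = 0.759952
Series (A and B): 0.960021 × 0.759952 = 0.7296

0.7296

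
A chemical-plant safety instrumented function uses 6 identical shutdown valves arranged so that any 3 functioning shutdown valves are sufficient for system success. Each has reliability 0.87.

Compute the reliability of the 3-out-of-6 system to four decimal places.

0.9966

R = Σ_{i=3}^{6} C(6,i) p^i (1−p)^{6−i} with p = 0.87
C(6,3)·0.87^3·0.13^3 = 0.028935
C(6,4)·0.87^4·0.13^2 = 0.145230
C(6,5)·0.87^5·0.13^1 = 0.388768
C(6,6)·0.87^6·0.13^0 = 0.433626
Sum = 0.9966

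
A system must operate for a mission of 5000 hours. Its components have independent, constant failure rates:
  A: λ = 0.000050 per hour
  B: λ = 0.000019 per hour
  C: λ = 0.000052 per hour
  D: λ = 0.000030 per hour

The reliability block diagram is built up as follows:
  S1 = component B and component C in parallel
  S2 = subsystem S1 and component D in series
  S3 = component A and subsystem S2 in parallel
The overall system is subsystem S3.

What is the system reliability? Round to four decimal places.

R(A) = exp(−0.000050 × 5000) = 0.778801
R(B) = exp(−0.000019 × 5000) = 0.909373
R(C) = exp(−0.000052 × 5000) = 0.771052
R(D) = exp(−0.000030 × 5000) = 0.860708
Parallel (B and C): 1 − (1 − 0.909373)(1 − 0.771052) = 0.979251
Series ([0.979251] and D): 0.979251 × 0.860708 = 0.842849
Parallel (A and [0.842849]): 1 − (1 − 0.778801)(1 − 0.842849) = 0.9652

0.9652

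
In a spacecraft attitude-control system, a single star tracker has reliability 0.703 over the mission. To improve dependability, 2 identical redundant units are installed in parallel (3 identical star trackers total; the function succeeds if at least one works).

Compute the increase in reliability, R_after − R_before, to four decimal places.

R_before = 0.703
R_after = 1 − (1 − 0.703)^3 = 0.9738
ΔR = 0.9738 − 0.703 = 0.2708

0.2708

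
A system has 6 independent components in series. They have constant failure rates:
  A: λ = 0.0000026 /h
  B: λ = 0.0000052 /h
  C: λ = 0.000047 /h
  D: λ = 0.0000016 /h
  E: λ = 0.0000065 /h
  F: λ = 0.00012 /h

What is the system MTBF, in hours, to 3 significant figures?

Series of exponential components: λ_sys = Σ λ_i
λ_sys = 0.0000026 + 0.0000052 + 0.000047 + 0.0000016 + 0.0000065 + 0.00012 = 1.8290e-04 /h
MTBF = 1 / λ_sys = 5470 h

5470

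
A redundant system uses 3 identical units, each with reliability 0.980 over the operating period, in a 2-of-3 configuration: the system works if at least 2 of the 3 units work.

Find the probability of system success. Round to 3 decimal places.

R = Σ_{i=2}^{3} C(3,i) p^i (1−p)^{3−i} with p = 0.980
C(3,2)·0.980^2·0.020^1 = 0.05762
C(3,3)·0.980^3·0.020^0 = 0.94119
Sum = 0.999

0.999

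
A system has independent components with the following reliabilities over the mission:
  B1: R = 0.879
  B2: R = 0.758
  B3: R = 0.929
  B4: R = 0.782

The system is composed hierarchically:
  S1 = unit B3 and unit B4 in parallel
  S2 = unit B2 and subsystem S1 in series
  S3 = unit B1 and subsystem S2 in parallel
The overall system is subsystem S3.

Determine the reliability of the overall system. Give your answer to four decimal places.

0.9693

Parallel (B3 and B4): 1 − (1 − 0.929000)(1 − 0.782000) = 0.984522
Series (B2 and [0.984522]): 0.758000 × 0.984522 = 0.746268
Parallel (B1 and [0.746268]): 1 − (1 − 0.879000)(1 − 0.746268) = 0.9693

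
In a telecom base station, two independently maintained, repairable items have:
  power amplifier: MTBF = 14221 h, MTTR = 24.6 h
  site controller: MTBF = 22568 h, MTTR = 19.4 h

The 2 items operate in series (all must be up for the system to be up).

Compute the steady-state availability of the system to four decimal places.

A(power amplifier) = MTBF/(MTBF+MTTR) = 14221/(14221+24.6) = 0.998273
A(site controller) = MTBF/(MTBF+MTTR) = 22568/(22568+19.4) = 0.999141
Series availability: 0.998273 × 0.999141 = 0.9974

0.9974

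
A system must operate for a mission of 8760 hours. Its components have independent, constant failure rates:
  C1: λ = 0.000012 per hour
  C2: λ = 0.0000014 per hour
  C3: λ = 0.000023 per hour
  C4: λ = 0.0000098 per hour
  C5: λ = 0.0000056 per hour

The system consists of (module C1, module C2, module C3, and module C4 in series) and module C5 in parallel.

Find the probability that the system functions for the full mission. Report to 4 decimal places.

R(C1) = exp(−0.000012 × 8760) = 0.900216
R(C2) = exp(−0.0000014 × 8760) = 0.987811
R(C3) = exp(−0.000023 × 8760) = 0.817520
R(C4) = exp(−0.0000098 × 8760) = 0.917734
R(C5) = exp(−0.0000056 × 8760) = 0.952128
Series (C1, C2, C3, and C4): 0.900216 × 0.987811 × 0.817520 × 0.917734 = 0.667169
Parallel ([0.667169] and C5): 1 − (1 − 0.667169)(1 − 0.952128) = 0.9841

0.9841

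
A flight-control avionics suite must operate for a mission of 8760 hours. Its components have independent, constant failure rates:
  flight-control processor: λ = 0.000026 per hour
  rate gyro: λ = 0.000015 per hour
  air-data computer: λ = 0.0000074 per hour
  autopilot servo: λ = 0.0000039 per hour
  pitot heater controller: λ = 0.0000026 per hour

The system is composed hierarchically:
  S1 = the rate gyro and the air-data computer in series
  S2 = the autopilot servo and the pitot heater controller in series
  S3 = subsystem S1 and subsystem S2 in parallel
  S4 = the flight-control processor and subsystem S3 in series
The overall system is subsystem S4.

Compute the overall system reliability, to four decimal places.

0.7885

R(flight-control processor) = exp(−0.000026 × 8760) = 0.796315
R(rate gyro) = exp(−0.000015 × 8760) = 0.876867
R(air-data computer) = exp(−0.0000074 × 8760) = 0.937232
R(autopilot servo) = exp(−0.0000039 × 8760) = 0.966413
R(pitot heater controller) = exp(−0.0000026 × 8760) = 0.977481
Series (rate gyro and air-data computer): 0.876867 × 0.937232 = 0.821828
Series (autopilot servo and pitot heater controller): 0.966413 × 0.977481 = 0.944650
Parallel ([0.821828] and [0.944650]): 1 − (1 − 0.821828)(1 − 0.944650) = 0.990138
Series (flight-control processor and [0.990138]): 0.796315 × 0.990138 = 0.7885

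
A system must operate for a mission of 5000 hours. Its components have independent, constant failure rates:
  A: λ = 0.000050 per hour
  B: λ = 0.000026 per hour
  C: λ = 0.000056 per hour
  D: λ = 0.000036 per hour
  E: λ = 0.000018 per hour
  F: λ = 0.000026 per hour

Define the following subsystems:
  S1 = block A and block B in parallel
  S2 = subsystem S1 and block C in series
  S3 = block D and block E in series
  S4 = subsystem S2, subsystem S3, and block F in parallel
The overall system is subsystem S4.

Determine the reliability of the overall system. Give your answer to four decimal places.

0.9924

R(A) = exp(−0.000050 × 5000) = 0.778801
R(B) = exp(−0.000026 × 5000) = 0.878095
R(C) = exp(−0.000056 × 5000) = 0.755784
R(D) = exp(−0.000036 × 5000) = 0.835270
R(E) = exp(−0.000018 × 5000) = 0.913931
R(F) = exp(−0.000026 × 5000) = 0.878095
Parallel (A and B): 1 − (1 − 0.778801)(1 − 0.878095) = 0.973035
Series ([0.973035] and C): 0.973035 × 0.755784 = 0.735404
Series (D and E): 0.835270 × 0.913931 = 0.763379
Parallel ([0.735404], [0.763379], and F): 1 − (1 − 0.735404)(1 − 0.763379)(1 − 0.878095) = 0.9924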